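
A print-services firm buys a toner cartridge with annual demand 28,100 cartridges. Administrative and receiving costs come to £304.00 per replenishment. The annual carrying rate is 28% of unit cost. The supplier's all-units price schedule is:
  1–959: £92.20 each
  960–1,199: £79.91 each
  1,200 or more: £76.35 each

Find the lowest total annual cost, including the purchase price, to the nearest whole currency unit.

TC* ≈ £2,165,380

Holding cost per unit per year at price C is H = 0.28·C.
Candidates are each tier's EOQ (if it falls in that tier) and each price-break quantity.
EOQ at £92.20 = 813.5 (feasible in tier 1): TC = 28,100×£92.20 + (28,100/813.5)×304 + (813.5/2)×0.28×£92.20 = £2,611,821.46.
EOQ at £79.91 = 873.8 < 960, so use break Q=960: TC = 28,100×£79.91 + (28,100/960.0)×304 + (960.0/2)×0.28×£79.91 = £2,265,109.24.
EOQ at £76.35 = 894.0 < 1200, so use break Q=1200: TC = 28,100×£76.35 + (28,100/1200.0)×304 + (1200.0/2)×0.28×£76.35 = £2,165,380.47.
Lowest total cost among the candidates is at Q = 1200.0.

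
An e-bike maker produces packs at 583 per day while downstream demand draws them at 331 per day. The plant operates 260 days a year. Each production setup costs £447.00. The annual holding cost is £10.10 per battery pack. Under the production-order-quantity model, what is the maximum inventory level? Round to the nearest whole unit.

I_max ≈ 1,815 packs

Annual demand D = 331 × 260 = 86,060.
Production build-up factor (1 − d/p) = 1 − 331/583 = 0.4322.
Q* = √(2DS / (H(1 − d/p))) = √(2 × 86,060 × 447 / (10.1 × 0.4322)).
= √(76,937,640 / 4.3657) ≈ 4198.003.
Maximum inventory = Q*(1 − d/p) = 4198.003 × 0.4322 ≈ 1814.574.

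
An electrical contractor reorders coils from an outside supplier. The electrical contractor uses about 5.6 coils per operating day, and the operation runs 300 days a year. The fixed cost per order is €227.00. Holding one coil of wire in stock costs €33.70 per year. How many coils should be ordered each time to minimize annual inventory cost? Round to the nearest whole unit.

Q* ≈ 150 coils

Annual demand D = 5.6 × 300 = 1,680.
EOQ = √(2DS / H) = √(2 × 1,680 × 227 / 33.7).
= √(762,720 / 33.7) = √22,632.6409 ≈ 150.441.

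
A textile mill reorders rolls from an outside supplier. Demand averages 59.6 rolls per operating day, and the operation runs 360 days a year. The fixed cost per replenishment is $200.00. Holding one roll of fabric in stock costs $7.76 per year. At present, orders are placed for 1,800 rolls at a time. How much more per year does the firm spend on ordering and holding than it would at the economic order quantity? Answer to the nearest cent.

Extra cost ≈ $1,207.15 per year

Annual demand D = 59.6 × 360 = 21,456.
EOQ = √(2DS/H) = √(2 × 21,456 × 200 / 7.76) ≈ 1051.66.
Cost at Q* = (D/Q*)S + (Q*/2)H = √(2DSH) ≈ $8,160.85.
Cost at Q = 1,800: (21,456/1,800)×200 + (1,800/2)×7.76 = $2,384.00 + $6,984.00 = $9,368.00.
Excess = $9,368.00 − $8,160.85 = $1,207.15.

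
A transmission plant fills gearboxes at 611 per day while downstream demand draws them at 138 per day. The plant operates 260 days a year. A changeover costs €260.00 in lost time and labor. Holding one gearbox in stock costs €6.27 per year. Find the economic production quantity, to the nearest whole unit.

Q* ≈ 1,961 gearboxes

Annual demand D = 138 × 260 = 35,880.
Production build-up factor (1 − d/p) = 1 − 138/611 = 0.7741.
Q* = √(2DS / (H(1 − d/p))) = √(2 × 35,880 × 260 / (6.27 × 0.7741)).
= √(18,657,600 / 4.8539) ≈ 1960.578.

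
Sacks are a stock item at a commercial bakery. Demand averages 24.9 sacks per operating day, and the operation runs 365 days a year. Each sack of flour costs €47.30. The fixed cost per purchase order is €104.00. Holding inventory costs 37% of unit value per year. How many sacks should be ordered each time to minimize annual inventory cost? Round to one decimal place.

Q* ≈ 328.7 sacks

Annual demand D = 24.9 × 365 = 9,088.5.
Holding cost H = 0.37 × €47.30 = €17.5010 per unit per year.
EOQ = √(2DS / H) = √(2 × 9,088.5 × 104 / 17.501).
= √(1,890,408 / 17.501) = √108,017.1419 ≈ 328.660.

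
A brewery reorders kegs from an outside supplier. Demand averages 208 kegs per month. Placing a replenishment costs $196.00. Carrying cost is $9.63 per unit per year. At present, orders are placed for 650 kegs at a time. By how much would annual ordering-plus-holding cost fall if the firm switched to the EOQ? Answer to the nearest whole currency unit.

Annual demand D = 208 × 12 = 2,496.
EOQ = √(2DS/H) = √(2 × 2,496 × 196 / 9.63) ≈ 318.75.
Cost at Q* = (D/Q*)S + (Q*/2)H = √(2DSH) ≈ $3,069.58.
Cost at Q = 650: (2,496/650)×196 + (650/2)×9.63 = $752.64 + $3,129.75 = $3,882.39.
Excess = $3,882.39 − $3,069.58 = $812.81.

Extra cost ≈ $813 per year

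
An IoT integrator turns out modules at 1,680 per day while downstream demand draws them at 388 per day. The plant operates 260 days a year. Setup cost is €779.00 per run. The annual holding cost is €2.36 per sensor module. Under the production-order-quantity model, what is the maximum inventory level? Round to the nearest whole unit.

Annual demand D = 388 × 260 = 100,880.
Production build-up factor (1 − d/p) = 1 − 388/1,680 = 0.7690.
Q* = √(2DS / (H(1 − d/p))) = √(2 × 100,880 × 779 / (2.36 × 0.7690)).
= √(157,171,040 / 1.815) ≈ 9305.799.
Maximum inventory = Q*(1 − d/p) = 9305.799 × 0.7690 ≈ 7156.602.

I_max ≈ 7,157 modules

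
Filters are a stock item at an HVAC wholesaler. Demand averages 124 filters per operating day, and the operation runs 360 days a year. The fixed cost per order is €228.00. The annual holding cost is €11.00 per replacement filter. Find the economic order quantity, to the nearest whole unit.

Annual demand D = 124 × 360 = 44,640.
EOQ = √(2DS / H) = √(2 × 44,640 × 228 / 11).
= √(20,355,840 / 11) = √1,850,530.9091 ≈ 1360.342.

Q* ≈ 1,360 filters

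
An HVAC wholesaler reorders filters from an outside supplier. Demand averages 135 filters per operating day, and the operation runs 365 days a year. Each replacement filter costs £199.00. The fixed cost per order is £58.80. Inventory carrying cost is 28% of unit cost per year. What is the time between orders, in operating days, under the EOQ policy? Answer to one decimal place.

Annual demand D = 135 × 365 = 49,275.
Holding cost H = 0.28 × £199.00 = £55.7200 per unit per year.
EOQ = √(2DS/H) = √(2 × 49,275 × 58.8 / 55.72) ≈ 322.49.
Cycle time = Q*/D × 365 = 322.49 / 49,275 × 365 ≈ 2.389 days.

T ≈ 2.4 days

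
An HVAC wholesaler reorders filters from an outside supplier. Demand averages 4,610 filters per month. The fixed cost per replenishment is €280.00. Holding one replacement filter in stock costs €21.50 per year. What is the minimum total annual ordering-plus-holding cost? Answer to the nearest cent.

TC* ≈ €25,808.00

Annual demand D = 4,610 × 12 = 55,320.
EOQ = √(2DS/H) = √(2 × 55,320 × 280 / 21.5) ≈ 1200.37.
At Q*, ordering cost (D/Q*)S equals holding cost (Q*/2)H, each = √(DSH/2).
Minimum total = √(2DSH) = √(2 × 55,320 × 280 × 21.5) ≈ 25807.999.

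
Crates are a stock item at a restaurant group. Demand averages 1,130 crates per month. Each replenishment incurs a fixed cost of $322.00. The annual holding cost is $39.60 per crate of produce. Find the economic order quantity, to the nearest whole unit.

Q* ≈ 470 crates

Annual demand D = 1,130 × 12 = 13,560.
EOQ = √(2DS / H) = √(2 × 13,560 × 322 / 39.6).
= √(8,732,640 / 39.6) = √220,521.2121 ≈ 469.597.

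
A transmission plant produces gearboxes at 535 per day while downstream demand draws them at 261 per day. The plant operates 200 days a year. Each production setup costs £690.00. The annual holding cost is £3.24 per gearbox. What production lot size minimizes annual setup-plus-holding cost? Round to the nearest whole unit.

Annual demand D = 261 × 200 = 52,200.
Production build-up factor (1 − d/p) = 1 − 261/535 = 0.5121.
Q* = √(2DS / (H(1 − d/p))) = √(2 × 52,200 × 690 / (3.24 × 0.5121)).
= √(72,036,000 / 1.6594) ≈ 6588.763.

Q* ≈ 6,589 gearboxes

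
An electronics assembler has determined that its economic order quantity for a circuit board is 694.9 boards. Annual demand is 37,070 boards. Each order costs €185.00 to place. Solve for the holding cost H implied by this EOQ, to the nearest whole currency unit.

The basic EOQ model gives Q* = √(2DS/H); rearrange for the unknown.
From Q* = √(2DS/H): H = 2DS / Q*² = 2 × 37,070 × 185 / 694.9² = 28.4040.

H ≈ €28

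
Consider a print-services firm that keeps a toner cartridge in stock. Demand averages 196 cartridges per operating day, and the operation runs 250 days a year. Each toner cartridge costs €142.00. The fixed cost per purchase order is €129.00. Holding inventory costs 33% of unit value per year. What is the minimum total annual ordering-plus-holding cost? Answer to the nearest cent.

TC* ≈ €24,339.35

Annual demand D = 196 × 250 = 49,000.
Holding cost H = 0.33 × €142.00 = €46.8600 per unit per year.
The optimal lot size = √(2DS/H) = √(2 × 49,000 × 129 / 46.86) ≈ 519.41.
At Q*, ordering cost (D/Q*)S equals holding cost (Q*/2)H, each = √(DSH/2).
Minimum total = √(2DSH) = √(2 × 49,000 × 129 × 46.86) ≈ 24339.353.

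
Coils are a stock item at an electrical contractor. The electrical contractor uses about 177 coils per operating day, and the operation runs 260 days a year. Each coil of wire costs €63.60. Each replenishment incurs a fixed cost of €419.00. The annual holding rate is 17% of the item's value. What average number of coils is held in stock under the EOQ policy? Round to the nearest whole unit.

Average inventory ≈ 944 coils

Annual demand D = 177 × 260 = 46,020.
Holding cost H = 0.17 × €63.60 = €10.8120 per unit per year.
Q* = √(2DS/H) = √(2 × 46,020 × 419 / 10.812) ≈ 1888.61.
Average inventory = Q*/2 ≈ 1888.61 / 2 = 944.305.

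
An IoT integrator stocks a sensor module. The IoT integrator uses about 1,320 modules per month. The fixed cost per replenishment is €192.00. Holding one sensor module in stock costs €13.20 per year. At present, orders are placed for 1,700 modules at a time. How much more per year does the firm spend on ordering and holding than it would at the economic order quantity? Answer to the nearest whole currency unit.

Extra cost ≈ €4,049 per year

Annual demand D = 1,320 × 12 = 15,840.
EOQ = √(2DS/H) = √(2 × 15,840 × 192 / 13.2) ≈ 678.82.
Cost at Q* = (D/Q*)S + (Q*/2)H = √(2DSH) ≈ €8,960.46.
Cost at Q = 1,700: (15,840/1,700)×192 + (1,700/2)×13.2 = €1,788.99 + €11,220.00 = €13,008.99.
Excess = €13,008.99 − €8,960.46 = €4,048.53.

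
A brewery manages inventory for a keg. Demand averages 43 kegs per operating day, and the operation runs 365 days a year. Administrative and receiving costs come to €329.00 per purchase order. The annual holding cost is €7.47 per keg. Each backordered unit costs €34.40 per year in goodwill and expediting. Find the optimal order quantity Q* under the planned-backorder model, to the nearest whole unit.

Annual demand D = 43 × 365 = 15,695.
With planned backorders, Q* = √(2DS/H) · √((H+B)/B).
√(2DS/H) = √(2 × 15,695 × 329 / 7.47) = 1175.800.
√((H+B)/B) = √((7.47+34.4)/34.4) = 1.1032.
Q* ≈ 1297.196.

Q* ≈ 1,297 kegs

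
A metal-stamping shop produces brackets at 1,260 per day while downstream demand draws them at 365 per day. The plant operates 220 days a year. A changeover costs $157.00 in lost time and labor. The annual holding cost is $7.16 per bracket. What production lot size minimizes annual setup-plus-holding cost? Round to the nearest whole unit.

Q* ≈ 2,227 brackets

Annual demand D = 365 × 220 = 80,300.
Production build-up factor (1 − d/p) = 1 − 365/1,260 = 0.7103.
Q* = √(2DS / (H(1 − d/p))) = √(2 × 80,300 × 157 / (7.16 × 0.7103)).
= √(25,214,200 / 5.0859) ≈ 2226.588.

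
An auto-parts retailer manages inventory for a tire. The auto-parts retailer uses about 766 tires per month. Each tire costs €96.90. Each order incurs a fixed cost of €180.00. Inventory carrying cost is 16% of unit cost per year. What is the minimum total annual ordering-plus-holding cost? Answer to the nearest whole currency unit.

TC* ≈ €7,163

Annual demand D = 766 × 12 = 9,192.
Holding cost H = 0.16 × €96.90 = €15.5040 per unit per year.
The optimal lot size = √(2DS/H) = √(2 × 9,192 × 180 / 15.504) ≈ 461.99.
At Q*, ordering cost (D/Q*)S equals holding cost (Q*/2)H, each = √(DSH/2).
Minimum total = √(2DSH) = √(2 × 9,192 × 180 × 15.504) ≈ 7162.723.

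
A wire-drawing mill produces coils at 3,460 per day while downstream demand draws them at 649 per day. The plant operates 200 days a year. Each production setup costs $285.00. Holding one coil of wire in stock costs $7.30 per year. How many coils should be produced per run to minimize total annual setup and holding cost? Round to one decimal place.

Annual demand D = 649 × 200 = 129,800.
Production build-up factor (1 − d/p) = 1 − 649/3,460 = 0.8124.
Q* = √(2DS / (H(1 − d/p))) = √(2 × 129,800 × 285 / (7.3 × 0.8124)).
= √(73,986,000 / 5.9307) ≈ 3532.002.

Q* ≈ 3,532.0 coils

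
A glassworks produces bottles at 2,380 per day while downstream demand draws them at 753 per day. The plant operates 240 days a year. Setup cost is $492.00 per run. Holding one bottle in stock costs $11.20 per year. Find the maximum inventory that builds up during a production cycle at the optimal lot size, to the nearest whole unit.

Annual demand D = 753 × 240 = 180,720.
Production build-up factor (1 − d/p) = 1 − 753/2,380 = 0.6836.
Q* = √(2DS / (H(1 − d/p))) = √(2 × 180,720 × 492 / (11.2 × 0.6836)).
= √(177,828,480 / 7.6565) ≈ 4819.326.
Maximum inventory = Q*(1 − d/p) = 4819.326 × 0.6836 ≈ 3294.556.

I_max ≈ 3,295 bottles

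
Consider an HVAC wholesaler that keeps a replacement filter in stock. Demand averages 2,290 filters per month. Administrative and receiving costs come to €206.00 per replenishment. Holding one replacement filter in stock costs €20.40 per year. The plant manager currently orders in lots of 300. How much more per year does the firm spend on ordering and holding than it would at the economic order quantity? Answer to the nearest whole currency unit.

Annual demand D = 2,290 × 12 = 27,480.
EOQ = √(2DS/H) = √(2 × 27,480 × 206 / 20.4) ≈ 744.98.
Cost at Q* = (D/Q*)S + (Q*/2)H = √(2DSH) ≈ €15,197.50.
Cost at Q = 300: (27,480/300)×206 + (300/2)×20.4 = €18,869.60 + €3,060.00 = €21,929.60.
Excess = €21,929.60 − €15,197.50 = €6,732.10.

Extra cost ≈ €6,732 per year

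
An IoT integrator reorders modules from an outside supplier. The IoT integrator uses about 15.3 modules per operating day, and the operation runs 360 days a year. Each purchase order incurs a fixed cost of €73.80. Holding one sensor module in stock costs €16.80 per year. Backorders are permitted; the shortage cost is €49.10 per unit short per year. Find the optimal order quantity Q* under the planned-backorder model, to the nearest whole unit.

Q* ≈ 255 modules

Annual demand D = 15.3 × 360 = 5,508.
With planned backorders, Q* = √(2DS/H) · √((H+B)/B).
√(2DS/H) = √(2 × 5,508 × 73.8 / 16.8) = 219.981.
√((H+B)/B) = √((16.8+49.1)/49.1) = 1.1585.
Q* ≈ 254.852.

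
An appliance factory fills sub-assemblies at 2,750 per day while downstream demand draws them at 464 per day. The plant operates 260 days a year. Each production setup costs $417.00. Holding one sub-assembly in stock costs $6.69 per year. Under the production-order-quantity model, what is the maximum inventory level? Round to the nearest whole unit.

Annual demand D = 464 × 260 = 120,640.
Production build-up factor (1 − d/p) = 1 − 464/2,750 = 0.8313.
Q* = √(2DS / (H(1 − d/p))) = √(2 × 120,640 × 417 / (6.69 × 0.8313)).
= √(100,613,760 / 5.5612) ≈ 4253.475.
Maximum inventory = Q*(1 − d/p) = 4253.475 × 0.8313 ≈ 3535.798.

I_max ≈ 3,536 sub-assemblies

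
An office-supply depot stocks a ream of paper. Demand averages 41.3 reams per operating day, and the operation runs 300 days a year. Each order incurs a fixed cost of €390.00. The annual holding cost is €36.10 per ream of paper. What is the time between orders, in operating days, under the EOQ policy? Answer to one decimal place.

Annual demand D = 41.3 × 300 = 12,390.
Q* = √(2DS/H) = √(2 × 12,390 × 390 / 36.1) ≈ 517.40.
Cycle time = Q*/D × 300 = 517.40 / 12,390 × 300 ≈ 12.528 days.

T ≈ 12.5 days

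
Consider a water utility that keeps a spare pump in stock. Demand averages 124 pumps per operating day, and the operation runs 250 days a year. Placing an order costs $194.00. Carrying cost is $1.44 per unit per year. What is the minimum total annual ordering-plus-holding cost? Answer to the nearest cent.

TC* ≈ $4,161.77

Annual demand D = 124 × 250 = 31,000.
The optimal lot size = √(2DS/H) = √(2 × 31,000 × 194 / 1.44) ≈ 2890.12.
At Q*, ordering cost (D/Q*)S equals holding cost (Q*/2)H, each = √(DSH/2).
Minimum total = √(2DSH) = √(2 × 31,000 × 194 × 1.44) ≈ 4161.769.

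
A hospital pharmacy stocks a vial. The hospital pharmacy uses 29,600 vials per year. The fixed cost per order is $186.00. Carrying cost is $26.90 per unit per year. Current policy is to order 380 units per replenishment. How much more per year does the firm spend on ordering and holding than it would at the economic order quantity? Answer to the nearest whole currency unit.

Extra cost ≈ $2,389 per year

EOQ = √(2DS/H) = √(2 × 29,600 × 186 / 26.9) ≈ 639.80.
Cost at Q* = (D/Q*)S + (Q*/2)H = √(2DSH) ≈ $17,210.50.
Cost at Q = 380: (29,600/380)×186 + (380/2)×26.9 = $14,488.42 + $5,111.00 = $19,599.42.
Excess = $19,599.42 − $17,210.50 = $2,388.92.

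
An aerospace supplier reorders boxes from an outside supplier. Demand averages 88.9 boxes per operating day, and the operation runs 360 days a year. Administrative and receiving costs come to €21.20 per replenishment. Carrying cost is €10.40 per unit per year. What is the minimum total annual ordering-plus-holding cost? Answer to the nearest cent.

TC* ≈ €3,756.66

Annual demand D = 88.9 × 360 = 32,004.
Q* = √(2DS/H) = √(2 × 32,004 × 21.2 / 10.4) ≈ 361.22.
At Q*, ordering cost (D/Q*)S equals holding cost (Q*/2)H, each = √(DSH/2).
Minimum total = √(2DSH) = √(2 × 32,004 × 21.2 × 10.4) ≈ 3756.659.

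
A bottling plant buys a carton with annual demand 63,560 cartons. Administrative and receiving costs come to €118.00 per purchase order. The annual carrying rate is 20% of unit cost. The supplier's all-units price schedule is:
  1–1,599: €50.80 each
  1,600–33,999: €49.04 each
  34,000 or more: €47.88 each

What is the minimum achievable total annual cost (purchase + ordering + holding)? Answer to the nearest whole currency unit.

TC* ≈ €3,129,516

Holding cost per unit per year at price C is H = 0.20·C.
For each price level, check whether its EOQ is feasible; otherwise the best quantity at that price is the breakpoint.
EOQ at €50.80 = 1215.1 (feasible in tier 1): TC = 63,560×€50.80 + (63,560/1215.1)×118 + (1215.1/2)×0.20×€50.80 = €3,241,193.11.
EOQ at €49.04 = 1236.7 < 1600, so use break Q=1600: TC = 63,560×€49.04 + (63,560/1600.0)×118 + (1600.0/2)×0.20×€49.04 = €3,129,516.35.
EOQ at €47.88 = 1251.6 < 34000, so use break Q=34000: TC = 63,560×€47.88 + (63,560/34000.0)×118 + (34000.0/2)×0.20×€47.88 = €3,206,265.39.
Lowest total cost among the candidates is at Q = 1600.0.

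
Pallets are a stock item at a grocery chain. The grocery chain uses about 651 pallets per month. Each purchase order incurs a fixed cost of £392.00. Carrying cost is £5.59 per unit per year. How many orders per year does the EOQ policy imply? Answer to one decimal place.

N ≈ 7.5 orders per year

Annual demand D = 651 × 12 = 7,812.
EOQ = √(2DS/H) = √(2 × 7,812 × 392 / 5.59) ≈ 1046.73.
Orders per year = D / Q* = 7,812 / 1046.73 ≈ 7.463.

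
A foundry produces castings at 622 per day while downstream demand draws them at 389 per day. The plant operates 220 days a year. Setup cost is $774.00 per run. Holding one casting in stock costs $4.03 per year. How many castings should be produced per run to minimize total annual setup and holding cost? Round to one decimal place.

Annual demand D = 389 × 220 = 85,580.
Production build-up factor (1 − d/p) = 1 − 389/622 = 0.3746.
Q* = √(2DS / (H(1 − d/p))) = √(2 × 85,580 × 774 / (4.03 × 0.3746)).
= √(132,477,840 / 1.5096) ≈ 9367.772.

Q* ≈ 9,367.8 castings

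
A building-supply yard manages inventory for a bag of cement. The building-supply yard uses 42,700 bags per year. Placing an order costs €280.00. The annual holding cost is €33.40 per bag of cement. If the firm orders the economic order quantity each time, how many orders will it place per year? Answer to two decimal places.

N ≈ 50.47 orders per year

The optimal lot size = √(2DS/H) = √(2 × 42,700 × 280 / 33.4) ≈ 846.13.
Orders per year = D / Q* = 42,700 / 846.13 ≈ 50.465.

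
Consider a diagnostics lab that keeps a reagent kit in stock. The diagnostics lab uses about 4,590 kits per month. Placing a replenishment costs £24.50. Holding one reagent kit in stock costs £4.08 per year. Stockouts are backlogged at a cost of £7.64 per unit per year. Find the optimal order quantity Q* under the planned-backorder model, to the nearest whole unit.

Q* ≈ 1,007 kits

Annual demand D = 4,590 × 12 = 55,080.
With planned backorders, Q* = √(2DS/H) · √((H+B)/B).
√(2DS/H) = √(2 × 55,080 × 24.5 / 4.08) = 813.327.
√((H+B)/B) = √((4.08+7.64)/7.64) = 1.2386.
Q* ≈ 1007.354.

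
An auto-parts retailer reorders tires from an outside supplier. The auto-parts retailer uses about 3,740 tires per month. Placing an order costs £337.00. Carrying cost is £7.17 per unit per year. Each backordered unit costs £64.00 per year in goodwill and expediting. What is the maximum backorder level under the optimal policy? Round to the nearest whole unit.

S* ≈ 218 tires

Annual demand D = 3,740 × 12 = 44,880.
With planned backorders, Q* = √(2DS/H) · √((H+B)/B).
√(2DS/H) = √(2 × 44,880 × 337 / 7.17) = 2053.983.
√((H+B)/B) = √((7.17+64)/64) = 1.0545.
Q* ≈ 2165.984.
S* = Q* · H/(H+B) = 2165.984 × 7.17/71.17 ≈ 218.211.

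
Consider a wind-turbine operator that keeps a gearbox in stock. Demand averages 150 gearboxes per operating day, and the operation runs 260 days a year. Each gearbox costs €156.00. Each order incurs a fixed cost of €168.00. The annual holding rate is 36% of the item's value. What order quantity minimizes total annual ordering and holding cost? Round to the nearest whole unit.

Annual demand D = 150 × 260 = 39,000.
Holding cost H = 0.36 × €156.00 = €56.1600 per unit per year.
EOQ = √(2DS / H) = √(2 × 39,000 × 168 / 56.16).
= √(13,104,000 / 56.16) = √233,333.3333 ≈ 483.046.

Q* ≈ 483 gearboxes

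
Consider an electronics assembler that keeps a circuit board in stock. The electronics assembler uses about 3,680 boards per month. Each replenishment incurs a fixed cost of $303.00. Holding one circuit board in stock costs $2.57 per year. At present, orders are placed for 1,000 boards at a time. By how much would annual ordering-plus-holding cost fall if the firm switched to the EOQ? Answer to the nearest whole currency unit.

Extra cost ≈ $6,372 per year

Annual demand D = 3,680 × 12 = 44,160.
EOQ = √(2DS/H) = √(2 × 44,160 × 303 / 2.57) ≈ 3226.89.
Cost at Q* = (D/Q*)S + (Q*/2)H = √(2DSH) ≈ $8,293.11.
Cost at Q = 1,000: (44,160/1,000)×303 + (1,000/2)×2.57 = $13,380.48 + $1,285.00 = $14,665.48.
Excess = $14,665.48 − $8,293.11 = $6,372.37.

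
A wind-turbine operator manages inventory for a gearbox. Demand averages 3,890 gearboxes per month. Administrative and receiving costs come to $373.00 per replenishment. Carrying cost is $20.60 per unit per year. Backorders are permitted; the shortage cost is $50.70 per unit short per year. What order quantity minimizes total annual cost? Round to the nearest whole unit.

Q* ≈ 1,542 gearboxes

Annual demand D = 3,890 × 12 = 46,680.
With planned backorders, Q* = √(2DS/H) · √((H+B)/B).
√(2DS/H) = √(2 × 46,680 × 373 / 20.6) = 1300.173.
√((H+B)/B) = √((20.6+50.7)/50.7) = 1.1859.
Q* ≈ 1541.850.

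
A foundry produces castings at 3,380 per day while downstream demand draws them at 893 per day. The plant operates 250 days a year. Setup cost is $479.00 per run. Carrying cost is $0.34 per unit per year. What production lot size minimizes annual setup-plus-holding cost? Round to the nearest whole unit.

Q* ≈ 29,239 castings

Annual demand D = 893 × 250 = 223,250.
Production build-up factor (1 − d/p) = 1 − 893/3,380 = 0.7358.
Q* = √(2DS / (H(1 − d/p))) = √(2 × 223,250 × 479 / (0.34 × 0.7358)).
= √(213,873,500 / 0.2502) ≈ 29238.796.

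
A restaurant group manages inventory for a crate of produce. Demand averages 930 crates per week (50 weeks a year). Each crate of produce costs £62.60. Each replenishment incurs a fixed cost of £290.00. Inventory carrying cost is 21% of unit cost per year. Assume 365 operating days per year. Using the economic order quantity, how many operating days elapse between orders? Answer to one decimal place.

T ≈ 11.2 days

Annual demand D = 930 × 50 = 46,500.
Holding cost H = 0.21 × £62.60 = £13.1460 per unit per year.
The optimal lot size = √(2DS/H) = √(2 × 46,500 × 290 / 13.146) ≈ 1432.33.
Cycle time = Q*/D × 365 = 1432.33 / 46,500 × 365 ≈ 11.243 days.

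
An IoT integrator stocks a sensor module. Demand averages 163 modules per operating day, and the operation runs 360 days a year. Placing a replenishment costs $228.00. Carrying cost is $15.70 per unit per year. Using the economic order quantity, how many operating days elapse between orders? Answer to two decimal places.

Annual demand D = 163 × 360 = 58,680.
Q* = √(2DS/H) = √(2 × 58,680 × 228 / 15.7) ≈ 1305.50.
Cycle time = Q*/D × 360 = 1305.50 / 58,680 × 360 ≈ 8.009 days.

T ≈ 8.01 days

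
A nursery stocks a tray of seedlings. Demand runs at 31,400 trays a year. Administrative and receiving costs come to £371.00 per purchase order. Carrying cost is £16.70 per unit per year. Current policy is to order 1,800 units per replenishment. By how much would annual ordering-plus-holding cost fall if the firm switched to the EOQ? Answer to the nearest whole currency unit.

EOQ = √(2DS/H) = √(2 × 31,400 × 371 / 16.7) ≈ 1181.16.
Cost at Q* = (D/Q*)S + (Q*/2)H = √(2DSH) ≈ £19,725.36.
Cost at Q = 1,800: (31,400/1,800)×371 + (1,800/2)×16.7 = £6,471.89 + £15,030.00 = £21,501.89.
Excess = £21,501.89 − £19,725.36 = £1,776.53.

Extra cost ≈ £1,777 per year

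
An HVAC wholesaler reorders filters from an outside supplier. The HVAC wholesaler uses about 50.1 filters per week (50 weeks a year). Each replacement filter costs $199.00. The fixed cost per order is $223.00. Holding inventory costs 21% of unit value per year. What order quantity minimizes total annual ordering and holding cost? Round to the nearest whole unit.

Q* ≈ 164 filters

Annual demand D = 50.1 × 50 = 2,505.
Holding cost H = 0.21 × $199.00 = $41.7900 per unit per year.
EOQ = √(2DS / H) = √(2 × 2,505 × 223 / 41.79).
= √(1,117,230 / 41.79) = √26,734.3862 ≈ 163.507.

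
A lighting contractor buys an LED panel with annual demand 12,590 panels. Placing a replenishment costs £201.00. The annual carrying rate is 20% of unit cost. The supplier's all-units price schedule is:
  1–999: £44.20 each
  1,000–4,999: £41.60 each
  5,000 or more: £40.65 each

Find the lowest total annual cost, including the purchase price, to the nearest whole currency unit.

Holding cost per unit per year at price C is H = 0.20·C.
For each price level, check whether its EOQ is feasible; otherwise the best quantity at that price is the breakpoint.
EOQ at £44.20 = 756.7 (feasible in tier 1): TC = 12,590×£44.20 + (12,590/756.7)×201 + (756.7/2)×0.20×£44.20 = £563,166.86.
EOQ at £41.60 = 779.9 < 1000, so use break Q=1000: TC = 12,590×£41.60 + (12,590/1000.0)×201 + (1000.0/2)×0.20×£41.60 = £530,434.59.
EOQ at £40.65 = 789.0 < 5000, so use break Q=5000: TC = 12,590×£40.65 + (12,590/5000.0)×201 + (5000.0/2)×0.20×£40.65 = £532,614.62.
Lowest total cost among the candidates is at Q = 1000.0.

TC* ≈ £530,435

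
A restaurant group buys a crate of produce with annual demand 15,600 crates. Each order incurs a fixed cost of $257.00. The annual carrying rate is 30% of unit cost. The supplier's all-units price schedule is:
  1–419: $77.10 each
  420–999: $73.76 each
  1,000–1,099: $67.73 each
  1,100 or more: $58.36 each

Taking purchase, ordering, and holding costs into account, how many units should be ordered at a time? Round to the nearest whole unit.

Holding cost per unit per year at price C is H = 0.30·C.
Evaluate total cost at each tier's feasible EOQ or, if the EOQ is below the tier, at the tier's minimum quantity.
Tier 1 ($77.10): EOQ = 588.8 exceeds tier's upper bound 419, so this tier is dominated.
EOQ at $73.76 = 602.0 (feasible in tier 2): TC = 15,600×$73.76 + (15,600/602.0)×257 + (602.0/2)×0.30×$73.76 = $1,163,976.33.
EOQ at $67.73 = 628.2 < 1000, so use break Q=1000: TC = 15,600×$67.73 + (15,600/1000.0)×257 + (1000.0/2)×0.30×$67.73 = $1,070,756.70.
EOQ at $58.36 = 676.7 < 1100, so use break Q=1100: TC = 15,600×$58.36 + (15,600/1100.0)×257 + (1100.0/2)×0.30×$58.36 = $923,690.13.
Lowest total cost is $923,690.13 at Q = 1100.0.

Q* ≈ 1,100 crates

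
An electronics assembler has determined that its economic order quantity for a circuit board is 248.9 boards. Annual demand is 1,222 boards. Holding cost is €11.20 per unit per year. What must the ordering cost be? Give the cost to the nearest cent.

Invert the EOQ relation Q*² = 2DS/H.
From Q* = √(2DS/H): S = Q*²H / (2D) = 248.9² × 11.2 / (2 × 1,222) = 283.9008.

S ≈ €283.90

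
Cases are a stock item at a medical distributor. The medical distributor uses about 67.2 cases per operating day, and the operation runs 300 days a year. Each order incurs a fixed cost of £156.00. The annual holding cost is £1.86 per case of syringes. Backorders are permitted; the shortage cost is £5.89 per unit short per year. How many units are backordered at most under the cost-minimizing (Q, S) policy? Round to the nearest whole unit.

S* ≈ 506 cases

Annual demand D = 67.2 × 300 = 20,160.
With planned backorders, Q* = √(2DS/H) · √((H+B)/B).
√(2DS/H) = √(2 × 20,160 × 156 / 1.86) = 1838.934.
√((H+B)/B) = √((1.86+5.89)/5.89) = 1.1471.
Q* ≈ 2109.402.
S* = Q* · H/(H+B) = 2109.402 × 1.86/7.75 ≈ 506.256.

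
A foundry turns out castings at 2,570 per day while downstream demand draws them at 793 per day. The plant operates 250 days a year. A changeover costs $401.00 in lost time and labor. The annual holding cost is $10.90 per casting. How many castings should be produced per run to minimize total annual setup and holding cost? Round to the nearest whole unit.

Annual demand D = 793 × 250 = 198,250.
Production build-up factor (1 − d/p) = 1 − 793/2,570 = 0.6914.
Q* = √(2DS / (H(1 − d/p))) = √(2 × 198,250 × 401 / (10.9 × 0.6914)).
= √(158,996,500 / 7.5367) ≈ 4593.073.

Q* ≈ 4,593 castings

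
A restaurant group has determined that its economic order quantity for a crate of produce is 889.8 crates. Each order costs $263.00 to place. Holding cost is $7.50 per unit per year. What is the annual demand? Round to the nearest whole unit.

Invert the EOQ relation Q*² = 2DS/H.
From Q* = √(2DS/H): D = Q*²H / (2S) = 889.8² × 7.5 / (2 × 263) = 11289.126.

D ≈ 11,289 crates per year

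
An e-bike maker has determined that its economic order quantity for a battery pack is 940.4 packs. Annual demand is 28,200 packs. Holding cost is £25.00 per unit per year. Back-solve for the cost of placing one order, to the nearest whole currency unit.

The basic EOQ model gives Q* = √(2DS/H); rearrange for the unknown.
From Q* = √(2DS/H): S = Q*²H / (2D) = 940.4² × 25 / (2 × 28,200) = 392.0001.

S ≈ £392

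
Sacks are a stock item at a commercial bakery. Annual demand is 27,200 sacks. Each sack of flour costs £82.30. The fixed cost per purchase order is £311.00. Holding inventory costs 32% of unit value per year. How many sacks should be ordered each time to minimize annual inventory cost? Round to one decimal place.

Holding cost H = 0.32 × £82.30 = £26.3360 per unit per year.
EOQ = √(2DS / H) = √(2 × 27,200 × 311 / 26.336).
= √(16,918,400 / 26.336) = √642,405.8323 ≈ 801.502.

Q* ≈ 801.5 sacks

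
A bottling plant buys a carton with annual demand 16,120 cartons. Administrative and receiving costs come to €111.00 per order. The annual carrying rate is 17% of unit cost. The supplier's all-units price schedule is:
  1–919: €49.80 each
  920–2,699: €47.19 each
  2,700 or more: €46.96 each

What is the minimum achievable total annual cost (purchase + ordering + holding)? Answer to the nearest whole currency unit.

TC* ≈ €766,338

Holding cost per unit per year at price C is H = 0.17·C.
For each price level, check whether its EOQ is feasible; otherwise the best quantity at that price is the breakpoint.
EOQ at €49.80 = 650.2 (feasible in tier 1): TC = 16,120×€49.80 + (16,120/650.2)×111 + (650.2/2)×0.17×€49.80 = €808,280.25.
EOQ at €47.19 = 667.9 < 920, so use break Q=920: TC = 16,120×€47.19 + (16,120/920.0)×111 + (920.0/2)×0.17×€47.19 = €766,337.97.
EOQ at €46.96 = 669.5 < 2700, so use break Q=2700: TC = 16,120×€46.96 + (16,120/2700.0)×111 + (2700.0/2)×0.17×€46.96 = €768,435.23.
Lowest total cost among the candidates is at Q = 920.0.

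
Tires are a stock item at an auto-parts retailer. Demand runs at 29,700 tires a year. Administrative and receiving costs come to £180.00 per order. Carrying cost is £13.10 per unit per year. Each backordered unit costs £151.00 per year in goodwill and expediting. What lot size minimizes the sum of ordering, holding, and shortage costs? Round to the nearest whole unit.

With planned backorders, Q* = √(2DS/H) · √((H+B)/B).
√(2DS/H) = √(2 × 29,700 × 180 / 13.1) = 903.429.
√((H+B)/B) = √((13.1+151)/151) = 1.0425.
Q* ≈ 941.802.

Q* ≈ 942 tires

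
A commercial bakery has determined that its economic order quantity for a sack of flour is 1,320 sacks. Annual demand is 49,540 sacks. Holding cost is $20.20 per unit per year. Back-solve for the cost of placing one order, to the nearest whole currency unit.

S ≈ $355

Squaring Q* = √(2DS/H) gives Q*² = 2DS/H.
From Q* = √(2DS/H): S = Q*²H / (2D) = 1,320² × 20.2 / (2 × 49,540) = 355.2329.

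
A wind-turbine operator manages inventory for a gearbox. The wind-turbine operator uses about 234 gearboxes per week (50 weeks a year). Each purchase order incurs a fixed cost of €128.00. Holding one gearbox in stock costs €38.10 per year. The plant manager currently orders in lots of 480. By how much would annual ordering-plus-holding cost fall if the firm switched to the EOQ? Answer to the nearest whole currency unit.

Extra cost ≈ €1,581 per year

Annual demand D = 234 × 50 = 11,700.
EOQ = √(2DS/H) = √(2 × 11,700 × 128 / 38.1) ≈ 280.38.
Cost at Q* = (D/Q*)S + (Q*/2)H = √(2DSH) ≈ €10,682.56.
Cost at Q = 480: (11,700/480)×128 + (480/2)×38.1 = €3,120.00 + €9,144.00 = €12,264.00.
Excess = €12,264.00 − €10,682.56 = €1,581.44.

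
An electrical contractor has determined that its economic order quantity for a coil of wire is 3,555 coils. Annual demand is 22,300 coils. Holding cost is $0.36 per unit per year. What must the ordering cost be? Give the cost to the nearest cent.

Squaring Q* = √(2DS/H) gives Q*² = 2DS/H.
From Q* = √(2DS/H): S = Q*²H / (2D) = 3,555² × 0.36 / (2 × 22,300) = 102.0110.

S ≈ $102.01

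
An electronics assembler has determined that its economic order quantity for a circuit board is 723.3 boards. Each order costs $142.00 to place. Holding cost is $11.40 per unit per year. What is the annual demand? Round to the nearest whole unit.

Squaring Q* = √(2DS/H) gives Q*² = 2DS/H.
From Q* = √(2DS/H): D = Q*²H / (2S) = 723.3² × 11.4 / (2 × 142) = 21000.201.

D ≈ 21,000 boards per year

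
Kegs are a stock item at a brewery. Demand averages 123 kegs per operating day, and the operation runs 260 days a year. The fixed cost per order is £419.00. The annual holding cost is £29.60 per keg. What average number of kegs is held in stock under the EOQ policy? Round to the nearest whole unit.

Annual demand D = 123 × 260 = 31,980.
Q* = √(2DS/H) = √(2 × 31,980 × 419 / 29.6) ≈ 951.51.
Average inventory = Q*/2 ≈ 951.51 / 2 = 475.757.

Average inventory ≈ 476 kegs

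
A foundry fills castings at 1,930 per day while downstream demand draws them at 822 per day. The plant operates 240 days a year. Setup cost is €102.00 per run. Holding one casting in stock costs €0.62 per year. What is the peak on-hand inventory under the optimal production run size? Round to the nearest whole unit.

I_max ≈ 6,105 castings

Annual demand D = 822 × 240 = 197,280.
Production build-up factor (1 − d/p) = 1 − 822/1,930 = 0.5741.
Q* = √(2DS / (H(1 − d/p))) = √(2 × 197,280 × 102 / (0.62 × 0.5741)).
= √(40,245,120 / 0.3559) ≈ 10633.336.
Maximum inventory = Q*(1 − d/p) = 10633.336 × 0.5741 ≈ 6104.527.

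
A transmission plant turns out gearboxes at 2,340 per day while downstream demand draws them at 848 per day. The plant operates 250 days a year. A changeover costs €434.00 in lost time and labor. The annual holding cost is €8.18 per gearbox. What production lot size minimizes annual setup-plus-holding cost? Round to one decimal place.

Annual demand D = 848 × 250 = 212,000.
Production build-up factor (1 − d/p) = 1 − 848/2,340 = 0.6376.
Q* = √(2DS / (H(1 − d/p))) = √(2 × 212,000 × 434 / (8.18 × 0.6376)).
= √(184,016,000 / 5.2156) ≈ 5939.839.

Q* ≈ 5,939.8 gearboxes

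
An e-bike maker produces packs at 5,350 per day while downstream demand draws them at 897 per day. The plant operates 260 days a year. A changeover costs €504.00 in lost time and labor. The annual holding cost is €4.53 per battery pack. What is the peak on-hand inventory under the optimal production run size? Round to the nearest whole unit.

Annual demand D = 897 × 260 = 233,220.
Production build-up factor (1 − d/p) = 1 − 897/5,350 = 0.8323.
Q* = √(2DS / (H(1 − d/p))) = √(2 × 233,220 × 504 / (4.53 × 0.8323)).
= √(235,085,760 / 3.7705) ≈ 7896.136.
Maximum inventory = Q*(1 − d/p) = 7896.136 × 0.8323 ≈ 6572.242.

I_max ≈ 6,572 packs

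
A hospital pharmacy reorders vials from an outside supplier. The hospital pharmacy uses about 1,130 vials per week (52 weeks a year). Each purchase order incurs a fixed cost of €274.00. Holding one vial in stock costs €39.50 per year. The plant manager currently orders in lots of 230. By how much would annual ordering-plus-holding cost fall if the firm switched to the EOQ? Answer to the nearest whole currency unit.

Annual demand D = 1,130 × 52 = 58,760.
EOQ = √(2DS/H) = √(2 × 58,760 × 274 / 39.5) ≈ 902.89.
Cost at Q* = (D/Q*)S + (Q*/2)H = √(2DSH) ≈ €35,663.97.
Cost at Q = 230: (58,760/230)×274 + (230/2)×39.5 = €70,001.04 + €4,542.50 = €74,543.54.
Excess = €74,543.54 − €35,663.97 = €38,879.57.

Extra cost ≈ €38,880 per year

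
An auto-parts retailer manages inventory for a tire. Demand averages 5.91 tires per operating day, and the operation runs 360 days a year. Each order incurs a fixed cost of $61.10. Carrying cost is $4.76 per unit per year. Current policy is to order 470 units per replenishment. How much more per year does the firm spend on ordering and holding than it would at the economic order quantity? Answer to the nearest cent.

Extra cost ≈ $282.73 per year

Annual demand D = 5.91 × 360 = 2,127.6.
EOQ = √(2DS/H) = √(2 × 2,127.6 × 61.1 / 4.76) ≈ 233.71.
Cost at Q* = (D/Q*)S + (Q*/2)H = √(2DSH) ≈ $1,112.46.
Cost at Q = 470: (2,127.6/470)×61.1 + (470/2)×4.76 = $276.59 + $1,118.60 = $1,395.19.
Excess = $1,395.19 − $1,112.46 = $282.73.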